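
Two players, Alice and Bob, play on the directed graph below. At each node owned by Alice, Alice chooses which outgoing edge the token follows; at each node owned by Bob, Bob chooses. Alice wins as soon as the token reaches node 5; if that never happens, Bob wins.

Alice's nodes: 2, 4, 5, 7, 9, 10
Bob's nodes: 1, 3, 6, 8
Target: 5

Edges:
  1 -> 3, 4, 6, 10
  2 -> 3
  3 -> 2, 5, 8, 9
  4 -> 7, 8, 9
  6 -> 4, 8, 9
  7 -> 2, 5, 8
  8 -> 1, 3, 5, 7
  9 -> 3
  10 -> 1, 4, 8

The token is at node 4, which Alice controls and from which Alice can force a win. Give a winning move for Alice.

7

A0 = {5}
A1: add {7} — 7 (Alice) has 7→5.
A2: add {4} — 4 (Alice) has 4→7.
A3: add {10} — 10 (Alice) has 10→4.
A4 = A3; e.g. 1 (Bob) can still go to 3. Fixed point.
From 4, successor 7 is in the attractor (rank 1); the other successors 8, 9 are not.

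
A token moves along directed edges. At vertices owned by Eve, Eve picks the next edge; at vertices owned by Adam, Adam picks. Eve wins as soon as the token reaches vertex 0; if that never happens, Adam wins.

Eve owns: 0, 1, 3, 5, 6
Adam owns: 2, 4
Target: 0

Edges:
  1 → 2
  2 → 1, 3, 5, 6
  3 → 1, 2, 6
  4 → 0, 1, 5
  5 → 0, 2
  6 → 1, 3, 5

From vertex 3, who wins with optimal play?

A0 = {0}
A1: add {5} — 5 (Eve) has 5→0.
A2: add {6} — 6 (Eve) has 6→5.
A3: add {3} — 3 (Eve) has 3→6.
A4 = A3; e.g. 1 (Eve) has no edge into A3. Fixed point.
3 ∈ A3, so Eve can force the target.

Eve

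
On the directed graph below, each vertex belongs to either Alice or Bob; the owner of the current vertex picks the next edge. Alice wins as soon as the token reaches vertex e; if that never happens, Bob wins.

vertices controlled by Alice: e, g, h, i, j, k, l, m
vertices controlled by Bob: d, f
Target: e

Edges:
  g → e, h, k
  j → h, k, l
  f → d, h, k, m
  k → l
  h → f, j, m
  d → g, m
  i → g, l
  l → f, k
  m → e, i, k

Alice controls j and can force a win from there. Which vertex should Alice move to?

A0 = {e}
A1: add {g, m} — g (Alice) has g→e; m (Alice) has m→e.
A2: add {d, h, i} — d (Bob): all of {g, m} already in; h (Alice) has h→m; i (Alice) has i→g.
A3: add {j} — j (Alice) has j→h.
A4 = A3; e.g. f (Bob) can still go to k. Fixed point.
From j, successor h is in the attractor (rank 2); the other successors k, l are not.

h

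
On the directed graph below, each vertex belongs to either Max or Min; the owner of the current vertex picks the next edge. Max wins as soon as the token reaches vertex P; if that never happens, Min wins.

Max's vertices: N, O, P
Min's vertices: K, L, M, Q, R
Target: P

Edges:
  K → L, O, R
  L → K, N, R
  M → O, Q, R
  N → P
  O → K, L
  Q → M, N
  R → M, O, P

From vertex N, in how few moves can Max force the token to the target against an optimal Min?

1

A0 = {P}
A1: add {N} — N (Max) has N→P.
A2 = A1; e.g. K (Min) can still go to L. Fixed point.
N enters the attractor at level 1, so Max can force the target in 1 move from there.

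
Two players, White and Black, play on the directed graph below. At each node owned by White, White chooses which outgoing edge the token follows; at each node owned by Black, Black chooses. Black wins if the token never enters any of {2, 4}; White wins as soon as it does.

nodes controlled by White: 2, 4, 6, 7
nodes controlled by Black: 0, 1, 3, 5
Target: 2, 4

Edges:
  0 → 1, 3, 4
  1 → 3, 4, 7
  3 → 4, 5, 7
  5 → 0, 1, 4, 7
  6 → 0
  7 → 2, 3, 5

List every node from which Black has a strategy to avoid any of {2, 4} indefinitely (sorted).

A0 = {2, 4}
A1: add {7} — 7 (White) has 7→2.
A2 = A1; e.g. 0 (Black) can still go to 1. Fixed point.
White's attractor = {2, 4, 7}; Black avoids the target exactly from the complement.

0, 1, 3, 5, 6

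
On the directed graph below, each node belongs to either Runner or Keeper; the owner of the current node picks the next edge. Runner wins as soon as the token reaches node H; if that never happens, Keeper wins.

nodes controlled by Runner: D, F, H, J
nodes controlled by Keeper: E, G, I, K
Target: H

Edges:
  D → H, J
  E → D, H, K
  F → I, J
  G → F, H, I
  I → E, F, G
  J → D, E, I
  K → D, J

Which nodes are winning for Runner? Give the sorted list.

A0 = {H}
A1: add {D} — D (Runner) has D→H.
A2: add {J} — J (Runner) has J→D.
A3: add {F, K} — F (Runner) has F→J; K (Keeper): all of {D, J} already in.
A4: add {E} — E (Keeper): all of {D, H, K} already in.
A5 = A4; e.g. G (Keeper) can still go to I. Fixed point.
Runner's winning region = {D, E, F, H, J, K}.

D, E, F, H, J, K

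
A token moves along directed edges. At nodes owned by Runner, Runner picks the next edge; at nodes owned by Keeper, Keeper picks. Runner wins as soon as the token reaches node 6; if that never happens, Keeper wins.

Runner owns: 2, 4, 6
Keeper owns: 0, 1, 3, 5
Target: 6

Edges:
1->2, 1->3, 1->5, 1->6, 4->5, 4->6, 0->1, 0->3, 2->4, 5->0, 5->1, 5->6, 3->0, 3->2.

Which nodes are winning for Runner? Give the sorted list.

2, 4, 6

A0 = {6}
A1: add {4} — 4 (Runner) has 4→6.
A2: add {2} — 2 (Runner) has 2→4.
A3 = A2; e.g. 0 (Keeper) can still go to 1. Fixed point.
Runner's winning region = {2, 4, 6}.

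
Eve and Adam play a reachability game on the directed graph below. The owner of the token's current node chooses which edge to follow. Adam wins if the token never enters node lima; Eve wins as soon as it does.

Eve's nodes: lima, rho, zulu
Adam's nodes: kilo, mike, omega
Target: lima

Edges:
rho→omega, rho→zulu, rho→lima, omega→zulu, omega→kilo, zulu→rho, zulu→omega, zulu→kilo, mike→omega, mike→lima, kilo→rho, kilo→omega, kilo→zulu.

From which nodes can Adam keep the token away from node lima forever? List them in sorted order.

kilo, mike, omega

A0 = {lima}
A1: add {rho} — rho (Eve) has rho→lima.
A2: add {zulu} — zulu (Eve) has zulu→rho.
A3 = A2; e.g. omega (Adam) can still go to kilo. Fixed point.
Eve's attractor = {lima, rho, zulu}; Adam avoids the target exactly from the complement.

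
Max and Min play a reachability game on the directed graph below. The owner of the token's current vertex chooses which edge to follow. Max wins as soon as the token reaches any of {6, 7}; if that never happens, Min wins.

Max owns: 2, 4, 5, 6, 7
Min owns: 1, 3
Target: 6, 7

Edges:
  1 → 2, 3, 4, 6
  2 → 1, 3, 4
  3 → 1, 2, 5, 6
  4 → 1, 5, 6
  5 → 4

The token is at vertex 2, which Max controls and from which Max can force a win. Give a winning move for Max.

A0 = {6, 7}
A1: add {4} — 4 (Max) has 4→6.
A2: add {2, 5} — 2 (Max) has 2→4; 5 (Max) has 5→4.
A3 = A2; e.g. 1 (Min) can still go to 3. Fixed point.
From 2, successor 4 is in the attractor (rank 1); the other successors 1, 3 are not.

4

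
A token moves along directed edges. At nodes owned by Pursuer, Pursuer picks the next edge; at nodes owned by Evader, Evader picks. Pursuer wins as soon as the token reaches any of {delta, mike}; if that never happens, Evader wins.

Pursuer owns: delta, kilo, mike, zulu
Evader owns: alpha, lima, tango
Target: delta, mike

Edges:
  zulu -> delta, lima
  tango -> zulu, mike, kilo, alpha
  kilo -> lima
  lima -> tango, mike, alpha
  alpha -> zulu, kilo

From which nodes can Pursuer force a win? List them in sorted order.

delta, mike, zulu

A0 = {delta, mike}
A1: add {zulu} — zulu (Pursuer) has zulu→delta.
A2 = A1; e.g. tango (Evader) can still go to kilo. Fixed point.
Pursuer's winning region = {delta, mike, zulu}.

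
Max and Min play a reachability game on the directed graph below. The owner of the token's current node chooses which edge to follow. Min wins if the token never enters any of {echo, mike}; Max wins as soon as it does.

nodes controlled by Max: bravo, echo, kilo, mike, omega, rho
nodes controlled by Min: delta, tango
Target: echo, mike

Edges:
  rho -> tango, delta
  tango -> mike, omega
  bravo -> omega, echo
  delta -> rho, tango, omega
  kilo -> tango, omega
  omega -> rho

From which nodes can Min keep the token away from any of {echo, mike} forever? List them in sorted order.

delta, kilo, omega, rho, tango

A0 = {echo, mike}
A1: add {bravo} — bravo (Max) has bravo→echo.
A2 = A1; e.g. rho (Max) has no edge into A1. Fixed point.
Max's attractor = {bravo, echo, mike}; Min avoids the target exactly from the complement.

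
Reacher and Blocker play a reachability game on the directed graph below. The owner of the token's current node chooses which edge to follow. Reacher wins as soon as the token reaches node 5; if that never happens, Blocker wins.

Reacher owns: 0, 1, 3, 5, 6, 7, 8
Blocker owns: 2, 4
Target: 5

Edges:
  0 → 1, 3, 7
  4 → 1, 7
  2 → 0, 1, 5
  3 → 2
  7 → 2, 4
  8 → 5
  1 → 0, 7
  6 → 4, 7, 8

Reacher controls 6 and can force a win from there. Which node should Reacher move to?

8

A0 = {5}
A1: add {8} — 8 (Reacher) has 8→5.
A2: add {6} — 6 (Reacher) has 6→8.
A3 = A2; e.g. 0 (Reacher) has no edge into A2. Fixed point.
From 6, successor 8 is in the attractor (rank 1); the other successors 4, 7 are not.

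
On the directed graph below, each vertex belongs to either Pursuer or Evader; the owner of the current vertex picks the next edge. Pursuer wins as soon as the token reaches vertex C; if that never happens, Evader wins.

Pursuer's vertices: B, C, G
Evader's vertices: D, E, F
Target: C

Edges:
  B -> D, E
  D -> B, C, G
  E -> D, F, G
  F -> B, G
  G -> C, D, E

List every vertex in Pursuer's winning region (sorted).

C, G

A0 = {C}
A1: add {G} — G (Pursuer) has G→C.
A2 = A1; e.g. B (Pursuer) has no edge into A1. Fixed point.
Pursuer's winning region = {C, G}.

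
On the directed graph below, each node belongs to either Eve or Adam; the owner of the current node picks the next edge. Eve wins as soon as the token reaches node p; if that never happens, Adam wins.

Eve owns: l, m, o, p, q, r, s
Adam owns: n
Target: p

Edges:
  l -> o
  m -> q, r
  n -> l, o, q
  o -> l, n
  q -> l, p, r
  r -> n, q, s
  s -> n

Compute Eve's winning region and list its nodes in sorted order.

A0 = {p}
A1: add {q} — q (Eve) has q→p.
A2: add {m, r} — m (Eve) has m→q; r (Eve) has r→q.
A3 = A2; e.g. l (Eve) has no edge into A2. Fixed point.
Eve's winning region = {m, p, q, r}.

m, p, q, r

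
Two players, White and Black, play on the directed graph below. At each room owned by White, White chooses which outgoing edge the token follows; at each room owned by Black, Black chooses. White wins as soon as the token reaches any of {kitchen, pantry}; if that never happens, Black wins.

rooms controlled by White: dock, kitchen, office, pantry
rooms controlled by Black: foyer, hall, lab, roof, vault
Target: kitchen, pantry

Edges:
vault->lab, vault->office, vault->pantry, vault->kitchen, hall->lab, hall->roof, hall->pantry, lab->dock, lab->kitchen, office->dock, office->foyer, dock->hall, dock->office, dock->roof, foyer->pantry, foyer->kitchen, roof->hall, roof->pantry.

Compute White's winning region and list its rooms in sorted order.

dock, foyer, kitchen, lab, office, pantry, vault

A0 = {kitchen, pantry}
A1: add {foyer} — foyer (Black): all of {pantry, kitchen} already in.
A2: add {office} — office (White) has office→foyer.
A3: add {dock} — dock (White) has dock→office.
A4: add {lab} — lab (Black): all of {dock, kitchen} already in.
A5: add {vault} — vault (Black): all of {lab, office, pantry, kitchen} already in.
A6 = A5; e.g. hall (Black) can still go to roof. Fixed point.
White's winning region = {dock, foyer, kitchen, lab, office, pantry, vault}.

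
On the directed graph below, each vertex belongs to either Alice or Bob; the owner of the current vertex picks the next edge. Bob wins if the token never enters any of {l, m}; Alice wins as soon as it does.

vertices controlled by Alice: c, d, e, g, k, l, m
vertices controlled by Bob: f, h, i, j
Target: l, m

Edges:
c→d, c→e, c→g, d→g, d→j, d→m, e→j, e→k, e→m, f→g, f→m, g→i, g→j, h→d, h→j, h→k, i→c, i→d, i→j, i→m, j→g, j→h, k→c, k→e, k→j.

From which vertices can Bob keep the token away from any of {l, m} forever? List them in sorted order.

A0 = {l, m}
A1: add {d, e} — d (Alice) has d→m; e (Alice) has e→m.
A2: add {c, k} — c (Alice) has c→d; k (Alice) has k→e.
A3 = A2; e.g. f (Bob) can still go to g. Fixed point.
Alice's attractor = {c, d, e, k, l, m}; Bob avoids the target exactly from the complement.

f, g, h, i, j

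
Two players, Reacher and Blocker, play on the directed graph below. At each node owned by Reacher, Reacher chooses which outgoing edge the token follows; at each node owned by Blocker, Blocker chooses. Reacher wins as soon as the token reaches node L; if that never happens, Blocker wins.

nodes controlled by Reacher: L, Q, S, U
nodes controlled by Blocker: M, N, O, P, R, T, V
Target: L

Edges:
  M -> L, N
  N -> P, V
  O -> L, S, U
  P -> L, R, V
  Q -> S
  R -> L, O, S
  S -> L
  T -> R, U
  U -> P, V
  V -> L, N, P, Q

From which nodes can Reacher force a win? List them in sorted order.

A0 = {L}
A1: add {S} — S (Reacher) has S→L.
A2: add {Q} — Q (Reacher) has Q→S.
A3 = A2; e.g. M (Blocker) can still go to N. Fixed point.
Reacher's winning region = {L, Q, S}.

L, Q, S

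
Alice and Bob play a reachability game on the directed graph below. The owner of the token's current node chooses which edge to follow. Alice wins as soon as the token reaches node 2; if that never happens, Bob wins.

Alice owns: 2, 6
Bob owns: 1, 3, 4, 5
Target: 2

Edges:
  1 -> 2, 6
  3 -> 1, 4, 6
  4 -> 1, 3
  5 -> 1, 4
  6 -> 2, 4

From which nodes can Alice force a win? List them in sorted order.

A0 = {2}
A1: add {6} — 6 (Alice) has 6→2.
A2: add {1} — 1 (Bob): all of {2, 6} already in.
A3 = A2; e.g. 3 (Bob) can still go to 4. Fixed point.
Alice's winning region = {1, 2, 6}.

1, 2, 6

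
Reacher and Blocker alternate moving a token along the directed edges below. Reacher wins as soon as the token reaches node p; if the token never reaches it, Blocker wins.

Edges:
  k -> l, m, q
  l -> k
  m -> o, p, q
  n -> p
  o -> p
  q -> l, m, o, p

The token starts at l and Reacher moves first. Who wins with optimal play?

Track states (vertex, player-to-move).
A0 = {(p,Reacher), (p,Blocker)}
A1: add {(m,Reacher), (n,Reacher), (n,Blocker), (o,Reacher), (o,Blocker), (q,Reacher)}.
A2: add {(m,Blocker)}.
A3: add {(k,Reacher)}.
A4: add {(l,Blocker)}.
A5 = A4; e.g. (k,Blocker) stays out. (l,Reacher) never enters ⇒ Blocker avoids the target.

Blocker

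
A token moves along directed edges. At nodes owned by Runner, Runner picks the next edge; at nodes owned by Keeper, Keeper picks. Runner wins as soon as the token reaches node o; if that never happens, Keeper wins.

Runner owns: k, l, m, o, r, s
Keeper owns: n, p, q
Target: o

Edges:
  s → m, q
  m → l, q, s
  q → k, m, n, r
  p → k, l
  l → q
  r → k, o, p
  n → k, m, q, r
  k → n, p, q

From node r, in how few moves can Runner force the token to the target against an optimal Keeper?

A0 = {o}
A1: add {r} — r (Runner) has r→o.
A2 = A1; e.g. k (Runner) has no edge into A1. Fixed point.
r enters the attractor at level 1, so Runner can force the target in 1 move from there.

1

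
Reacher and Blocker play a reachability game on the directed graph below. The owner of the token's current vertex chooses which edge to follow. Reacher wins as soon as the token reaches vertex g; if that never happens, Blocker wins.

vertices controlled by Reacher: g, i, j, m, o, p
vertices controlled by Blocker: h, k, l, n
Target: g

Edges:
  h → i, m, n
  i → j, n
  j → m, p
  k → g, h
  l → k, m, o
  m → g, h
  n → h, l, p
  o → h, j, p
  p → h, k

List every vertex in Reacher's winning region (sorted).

g, i, j, m, o

A0 = {g}
A1: add {m} — m (Reacher) has m→g.
A2: add {j} — j (Reacher) has j→m.
A3: add {i, o} — i (Reacher) has i→j; o (Reacher) has o→j.
A4 = A3; e.g. h (Blocker) can still go to n. Fixed point.
Reacher's winning region = {g, i, j, m, o}.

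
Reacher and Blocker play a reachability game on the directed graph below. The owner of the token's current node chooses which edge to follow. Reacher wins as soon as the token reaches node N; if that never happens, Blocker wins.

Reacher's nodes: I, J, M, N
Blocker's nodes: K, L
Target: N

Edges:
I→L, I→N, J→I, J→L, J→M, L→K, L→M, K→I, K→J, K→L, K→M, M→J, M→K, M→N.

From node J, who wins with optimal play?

Reacher

A0 = {N}
A1: add {I, M} — I (Reacher) has I→N; M (Reacher) has M→N.
A2: add {J} — J (Reacher) has J→I.
A3 = A2; e.g. K (Blocker) can still go to L. Fixed point.
J ∈ A2, so Reacher can force the target.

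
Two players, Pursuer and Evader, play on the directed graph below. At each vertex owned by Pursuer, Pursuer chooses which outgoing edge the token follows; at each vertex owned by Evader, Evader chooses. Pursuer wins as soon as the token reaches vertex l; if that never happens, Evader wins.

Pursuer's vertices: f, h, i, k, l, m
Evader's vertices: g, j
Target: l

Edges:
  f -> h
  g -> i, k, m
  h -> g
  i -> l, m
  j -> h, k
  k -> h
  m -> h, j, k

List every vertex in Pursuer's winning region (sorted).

i, l

A0 = {l}
A1: add {i} — i (Pursuer) has i→l.
A2 = A1; e.g. f (Pursuer) has no edge into A1. Fixed point.
Pursuer's winning region = {i, l}.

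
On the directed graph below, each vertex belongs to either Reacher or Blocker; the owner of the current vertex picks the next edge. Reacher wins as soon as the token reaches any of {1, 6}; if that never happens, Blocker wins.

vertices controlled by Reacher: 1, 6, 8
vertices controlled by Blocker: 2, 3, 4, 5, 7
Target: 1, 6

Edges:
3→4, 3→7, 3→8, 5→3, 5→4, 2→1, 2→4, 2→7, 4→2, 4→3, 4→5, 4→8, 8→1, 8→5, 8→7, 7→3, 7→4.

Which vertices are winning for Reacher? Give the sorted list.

A0 = {1, 6}
A1: add {8} — 8 (Reacher) has 8→1.
A2 = A1; e.g. 2 (Blocker) can still go to 4. Fixed point.
Reacher's winning region = {1, 6, 8}.

1, 6, 8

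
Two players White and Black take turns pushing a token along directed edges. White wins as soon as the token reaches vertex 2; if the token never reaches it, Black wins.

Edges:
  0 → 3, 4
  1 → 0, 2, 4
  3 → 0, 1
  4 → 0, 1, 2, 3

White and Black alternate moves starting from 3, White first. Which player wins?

Track states (vertex, player-to-move).
A0 = {(2,White), (2,Black)}
A1: add {(1,White), (4,White)}.
A2 = A1; e.g. (0,White) stays out. (3,White) never enters ⇒ Black avoids the target.

Black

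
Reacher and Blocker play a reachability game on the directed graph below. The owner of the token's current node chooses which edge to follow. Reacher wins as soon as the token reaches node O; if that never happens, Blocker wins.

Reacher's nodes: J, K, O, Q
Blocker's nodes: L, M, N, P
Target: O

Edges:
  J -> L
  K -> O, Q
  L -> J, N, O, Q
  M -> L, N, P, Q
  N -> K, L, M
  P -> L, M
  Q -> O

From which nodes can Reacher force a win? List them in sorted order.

A0 = {O}
A1: add {K, Q} — K (Reacher) has K→O; Q (Reacher) has Q→O.
A2 = A1; e.g. J (Reacher) has no edge into A1. Fixed point.
Reacher's winning region = {K, O, Q}.

K, O, Q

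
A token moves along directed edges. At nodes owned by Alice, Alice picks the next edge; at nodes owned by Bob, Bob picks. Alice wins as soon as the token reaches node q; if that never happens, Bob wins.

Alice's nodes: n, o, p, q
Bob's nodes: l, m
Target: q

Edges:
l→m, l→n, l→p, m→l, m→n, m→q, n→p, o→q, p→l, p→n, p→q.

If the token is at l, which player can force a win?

Bob

A0 = {q}
A1: add {o, p} — o (Alice) has o→q; p (Alice) has p→q.
A2: add {n} — n (Alice) has n→p.
A3 = A2; e.g. l (Bob) can still go to m. Fixed point.
l never enters the attractor, so Bob can avoid the target forever.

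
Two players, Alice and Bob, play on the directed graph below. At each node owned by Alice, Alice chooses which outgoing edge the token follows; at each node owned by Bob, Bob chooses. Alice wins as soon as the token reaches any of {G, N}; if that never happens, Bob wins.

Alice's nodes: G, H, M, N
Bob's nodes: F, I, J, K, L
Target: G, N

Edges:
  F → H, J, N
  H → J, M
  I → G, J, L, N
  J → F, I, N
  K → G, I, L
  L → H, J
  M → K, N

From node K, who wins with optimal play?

Bob

A0 = {G, N}
A1: add {M} — M (Alice) has M→N.
A2: add {H} — H (Alice) has H→M.
A3 = A2; e.g. F (Bob) can still go to J. Fixed point.
K never enters the attractor, so Bob can avoid the target forever.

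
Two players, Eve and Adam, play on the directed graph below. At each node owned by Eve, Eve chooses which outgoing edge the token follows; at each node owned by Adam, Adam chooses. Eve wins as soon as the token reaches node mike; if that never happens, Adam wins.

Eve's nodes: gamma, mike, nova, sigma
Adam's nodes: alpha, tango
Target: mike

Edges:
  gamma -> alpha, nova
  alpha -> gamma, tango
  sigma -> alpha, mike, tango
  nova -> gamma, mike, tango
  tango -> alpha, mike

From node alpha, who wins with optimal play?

Adam

A0 = {mike}
A1: add {nova, sigma} — sigma (Eve) has sigma→mike; nova (Eve) has nova→mike.
A2: add {gamma} — gamma (Eve) has gamma→nova.
A3 = A2; e.g. alpha (Adam) can still go to tango. Fixed point.
alpha never enters the attractor, so Adam can avoid the target forever.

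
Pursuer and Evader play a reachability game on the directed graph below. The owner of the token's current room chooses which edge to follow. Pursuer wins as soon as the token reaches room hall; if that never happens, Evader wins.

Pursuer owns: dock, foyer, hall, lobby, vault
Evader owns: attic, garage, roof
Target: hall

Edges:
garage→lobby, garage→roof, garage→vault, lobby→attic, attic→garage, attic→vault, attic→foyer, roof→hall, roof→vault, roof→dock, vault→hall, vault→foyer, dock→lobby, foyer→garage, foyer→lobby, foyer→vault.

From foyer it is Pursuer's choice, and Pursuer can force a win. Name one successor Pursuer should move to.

A0 = {hall}
A1: add {vault} — vault (Pursuer) has vault→hall.
A2: add {foyer} — foyer (Pursuer) has foyer→vault.
A3 = A2; e.g. garage (Evader) can still go to lobby. Fixed point.
From foyer, successor vault is in the attractor (rank 1); the other successors garage, lobby are not.

vault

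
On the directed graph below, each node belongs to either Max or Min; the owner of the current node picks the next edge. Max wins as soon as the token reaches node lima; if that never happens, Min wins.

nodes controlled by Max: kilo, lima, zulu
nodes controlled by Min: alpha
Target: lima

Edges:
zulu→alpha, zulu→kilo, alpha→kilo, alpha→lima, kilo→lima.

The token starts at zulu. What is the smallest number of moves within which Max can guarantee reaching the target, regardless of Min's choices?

2

A0 = {lima}
A1: add {kilo} — kilo (Max) has kilo→lima.
A2: add {alpha, zulu} — zulu (Max) has zulu→kilo; alpha (Min): all of {kilo, lima} already in.
A2 = all vertices. Fixed point.
zulu enters the attractor at level 2, so Max can force the target in 2 moves from there.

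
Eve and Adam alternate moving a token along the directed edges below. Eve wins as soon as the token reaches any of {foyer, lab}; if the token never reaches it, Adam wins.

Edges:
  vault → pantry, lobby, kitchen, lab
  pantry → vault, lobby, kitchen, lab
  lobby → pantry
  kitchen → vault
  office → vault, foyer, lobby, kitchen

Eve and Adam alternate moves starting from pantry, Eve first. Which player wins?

Eve

Track states (vertex, player-to-move).
A0 = {(foyer,Eve), (foyer,Adam), (lab,Eve), (lab,Adam)}
A1: add {(vault,Eve), (pantry,Eve), (office,Eve)}.
(pantry,Eve) ∈ A1 ⇒ Eve forces the target.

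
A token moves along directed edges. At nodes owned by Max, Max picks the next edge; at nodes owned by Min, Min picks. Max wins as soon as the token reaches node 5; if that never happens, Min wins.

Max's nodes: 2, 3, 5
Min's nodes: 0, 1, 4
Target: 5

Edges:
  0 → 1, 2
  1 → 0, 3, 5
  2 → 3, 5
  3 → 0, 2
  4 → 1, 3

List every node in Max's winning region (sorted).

A0 = {5}
A1: add {2} — 2 (Max) has 2→5.
A2: add {3} — 3 (Max) has 3→2.
A3 = A2; e.g. 0 (Min) can still go to 1. Fixed point.
Max's winning region = {2, 3, 5}.

2, 3, 5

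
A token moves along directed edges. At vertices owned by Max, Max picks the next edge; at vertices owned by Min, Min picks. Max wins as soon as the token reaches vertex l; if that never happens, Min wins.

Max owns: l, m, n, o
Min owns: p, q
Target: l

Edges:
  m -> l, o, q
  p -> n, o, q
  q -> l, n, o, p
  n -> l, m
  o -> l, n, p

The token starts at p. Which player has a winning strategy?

A0 = {l}
A1: add {m, n, o} — m (Max) has m→l; n (Max) has n→l; o (Max) has o→l.
A2 = A1; e.g. p (Min) can still go to q. Fixed point.
p never enters the attractor, so Min can avoid the target forever.

Min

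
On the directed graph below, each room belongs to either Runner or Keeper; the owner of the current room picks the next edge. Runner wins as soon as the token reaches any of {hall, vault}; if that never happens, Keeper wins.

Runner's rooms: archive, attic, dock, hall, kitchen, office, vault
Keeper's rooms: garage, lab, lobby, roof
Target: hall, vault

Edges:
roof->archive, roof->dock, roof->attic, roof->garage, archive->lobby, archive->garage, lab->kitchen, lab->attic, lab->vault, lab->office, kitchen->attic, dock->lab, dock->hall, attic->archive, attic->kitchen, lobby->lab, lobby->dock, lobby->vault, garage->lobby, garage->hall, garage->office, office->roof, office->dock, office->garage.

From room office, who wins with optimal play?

Runner

A0 = {hall, vault}
A1: add {dock} — dock (Runner) has dock→hall.
A2: add {office} — office (Runner) has office→dock.
A3 = A2; e.g. roof (Keeper) can still go to archive. Fixed point.
office ∈ A2, so Runner can force the target.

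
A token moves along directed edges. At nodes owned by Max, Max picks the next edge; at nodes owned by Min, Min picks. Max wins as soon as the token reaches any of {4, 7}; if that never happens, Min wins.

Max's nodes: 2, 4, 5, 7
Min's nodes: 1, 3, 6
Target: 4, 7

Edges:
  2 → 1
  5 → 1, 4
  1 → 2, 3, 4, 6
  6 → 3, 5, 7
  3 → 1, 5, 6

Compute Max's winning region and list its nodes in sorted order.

A0 = {4, 7}
A1: add {5} — 5 (Max) has 5→4.
A2 = A1; e.g. 1 (Min) can still go to 2. Fixed point.
Max's winning region = {4, 5, 7}.

4, 5, 7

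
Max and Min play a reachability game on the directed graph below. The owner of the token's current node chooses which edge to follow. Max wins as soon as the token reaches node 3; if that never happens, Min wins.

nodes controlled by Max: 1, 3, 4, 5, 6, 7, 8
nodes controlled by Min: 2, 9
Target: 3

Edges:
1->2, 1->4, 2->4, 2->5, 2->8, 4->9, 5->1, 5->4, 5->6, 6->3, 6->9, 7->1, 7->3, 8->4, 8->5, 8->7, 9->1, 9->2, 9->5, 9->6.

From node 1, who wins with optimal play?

A0 = {3}
A1: add {6, 7} — 6 (Max) has 6→3; 7 (Max) has 7→3.
A2: add {5, 8} — 5 (Max) has 5→6; 8 (Max) has 8→7.
A3 = A2; e.g. 1 (Max) has no edge into A2. Fixed point.
1 never enters the attractor, so Min can avoid the target forever.

Min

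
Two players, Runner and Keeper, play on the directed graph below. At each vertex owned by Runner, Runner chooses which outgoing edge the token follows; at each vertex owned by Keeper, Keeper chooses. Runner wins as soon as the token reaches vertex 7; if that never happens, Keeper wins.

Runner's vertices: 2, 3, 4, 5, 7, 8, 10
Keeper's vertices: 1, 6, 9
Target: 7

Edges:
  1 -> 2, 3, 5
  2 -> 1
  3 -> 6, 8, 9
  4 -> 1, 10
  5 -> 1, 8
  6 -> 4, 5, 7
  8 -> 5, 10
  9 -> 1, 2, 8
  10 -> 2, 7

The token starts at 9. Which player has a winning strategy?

Keeper

A0 = {7}
A1: add {10} — 10 (Runner) has 10→7.
A2: add {4, 8} — 4 (Runner) has 4→10; 8 (Runner) has 8→10.
A3: add {3, 5} — 3 (Runner) has 3→8; 5 (Runner) has 5→8.
A4: add {6} — 6 (Keeper): all of {4, 5, 7} already in.
A5 = A4; e.g. 1 (Keeper) can still go to 2. Fixed point.
9 never enters the attractor, so Keeper can avoid the target forever.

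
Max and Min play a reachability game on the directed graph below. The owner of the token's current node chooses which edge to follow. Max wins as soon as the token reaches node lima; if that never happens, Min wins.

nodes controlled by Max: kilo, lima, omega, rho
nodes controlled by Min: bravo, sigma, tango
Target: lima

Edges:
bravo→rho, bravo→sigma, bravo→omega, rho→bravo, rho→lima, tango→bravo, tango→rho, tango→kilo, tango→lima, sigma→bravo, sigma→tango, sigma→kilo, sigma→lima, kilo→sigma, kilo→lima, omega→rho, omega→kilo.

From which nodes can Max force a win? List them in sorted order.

kilo, lima, omega, rho

A0 = {lima}
A1: add {kilo, rho} — rho (Max) has rho→lima; kilo (Max) has kilo→lima.
A2: add {omega} — omega (Max) has omega→rho.
A3 = A2; e.g. bravo (Min) can still go to sigma. Fixed point.
Max's winning region = {kilo, lima, omega, rho}.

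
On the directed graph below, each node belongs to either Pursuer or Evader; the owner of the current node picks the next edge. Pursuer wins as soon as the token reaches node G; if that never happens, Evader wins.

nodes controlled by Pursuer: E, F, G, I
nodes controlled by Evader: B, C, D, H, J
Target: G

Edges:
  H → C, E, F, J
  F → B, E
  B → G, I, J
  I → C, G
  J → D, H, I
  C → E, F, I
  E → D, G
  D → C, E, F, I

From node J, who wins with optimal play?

A0 = {G}
A1: add {E, I} — E (Pursuer) has E→G; I (Pursuer) has I→G.
A2: add {F} — F (Pursuer) has F→E.
A3: add {C} — C (Evader): all of {E, F, I} already in.
A4: add {D} — D (Evader): all of {C, E, F, I} already in.
A5 = A4; e.g. B (Evader) can still go to J. Fixed point.
J never enters the attractor, so Evader can avoid the target forever.

Evader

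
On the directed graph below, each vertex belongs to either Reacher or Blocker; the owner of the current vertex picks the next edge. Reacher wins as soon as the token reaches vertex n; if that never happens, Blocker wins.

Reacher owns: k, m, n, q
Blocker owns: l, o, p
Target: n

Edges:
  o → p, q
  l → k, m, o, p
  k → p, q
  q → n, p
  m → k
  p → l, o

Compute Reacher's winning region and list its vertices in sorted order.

A0 = {n}
A1: add {q} — q (Reacher) has q→n.
A2: add {k} — k (Reacher) has k→q.
A3: add {m} — m (Reacher) has m→k.
A4 = A3; e.g. l (Blocker) can still go to o. Fixed point.
Reacher's winning region = {k, m, n, q}.

k, m, n, q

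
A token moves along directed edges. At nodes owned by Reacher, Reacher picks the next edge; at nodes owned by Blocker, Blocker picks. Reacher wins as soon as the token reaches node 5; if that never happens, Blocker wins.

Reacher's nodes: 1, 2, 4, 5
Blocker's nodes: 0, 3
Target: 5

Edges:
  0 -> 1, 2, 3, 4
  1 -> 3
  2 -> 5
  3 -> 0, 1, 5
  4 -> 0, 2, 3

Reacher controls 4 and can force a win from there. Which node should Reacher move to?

A0 = {5}
A1: add {2} — 2 (Reacher) has 2→5.
A2: add {4} — 4 (Reacher) has 4→2.
A3 = A2; e.g. 0 (Blocker) can still go to 1. Fixed point.
From 4, successor 2 is in the attractor (rank 1); the other successors 0, 3 are not.

2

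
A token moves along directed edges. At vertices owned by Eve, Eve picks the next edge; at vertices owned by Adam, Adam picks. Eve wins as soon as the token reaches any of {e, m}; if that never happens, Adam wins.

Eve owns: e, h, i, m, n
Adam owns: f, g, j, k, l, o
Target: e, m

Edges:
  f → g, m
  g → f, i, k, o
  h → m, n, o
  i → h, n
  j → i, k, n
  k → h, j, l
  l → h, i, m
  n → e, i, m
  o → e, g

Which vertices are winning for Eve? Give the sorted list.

e, h, i, l, m, n

A0 = {e, m}
A1: add {h, n} — h (Eve) has h→m; n (Eve) has n→e.
A2: add {i} — i (Eve) has i→h.
A3: add {l} — l (Adam): all of {h, i, m} already in.
A4 = A3; e.g. f (Adam) can still go to g. Fixed point.
Eve's winning region = {e, h, i, l, m, n}.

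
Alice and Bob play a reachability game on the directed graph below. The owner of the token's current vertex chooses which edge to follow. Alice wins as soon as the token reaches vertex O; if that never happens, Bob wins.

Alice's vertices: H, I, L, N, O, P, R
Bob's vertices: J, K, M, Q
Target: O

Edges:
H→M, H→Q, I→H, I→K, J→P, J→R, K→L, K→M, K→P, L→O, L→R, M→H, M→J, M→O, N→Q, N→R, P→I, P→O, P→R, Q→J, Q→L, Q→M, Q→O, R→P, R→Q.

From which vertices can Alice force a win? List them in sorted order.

A0 = {O}
A1: add {L, P} — L (Alice) has L→O; P (Alice) has P→O.
A2: add {R} — R (Alice) has R→P.
A3: add {J, N} — J (Bob): all of {P, R} already in; N (Alice) has N→R.
A4 = A3; e.g. H (Alice) has no edge into A3. Fixed point.
Alice's winning region = {J, L, N, O, P, R}.

J, L, N, O, P, R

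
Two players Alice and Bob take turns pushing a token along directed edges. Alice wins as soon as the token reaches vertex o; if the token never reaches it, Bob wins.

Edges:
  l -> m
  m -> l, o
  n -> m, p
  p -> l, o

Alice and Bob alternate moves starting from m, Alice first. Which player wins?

Alice

Track states (vertex, player-to-move).
A0 = {(o,Alice), (o,Bob)}
A1: add {(m,Alice), (p,Alice)}.
(m,Alice) ∈ A1 ⇒ Alice forces the target.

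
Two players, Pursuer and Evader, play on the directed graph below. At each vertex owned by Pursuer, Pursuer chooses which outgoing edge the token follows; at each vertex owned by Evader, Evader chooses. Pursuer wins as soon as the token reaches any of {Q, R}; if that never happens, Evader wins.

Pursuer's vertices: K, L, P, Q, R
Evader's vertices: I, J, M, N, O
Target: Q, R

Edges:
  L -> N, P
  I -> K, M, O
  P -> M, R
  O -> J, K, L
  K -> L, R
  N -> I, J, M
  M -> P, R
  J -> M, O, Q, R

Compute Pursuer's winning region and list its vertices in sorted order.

A0 = {Q, R}
A1: add {K, P} — K (Pursuer) has K→R; P (Pursuer) has P→R.
A2: add {L, M} — L (Pursuer) has L→P; M (Evader): all of {P, R} already in.
A3 = A2; e.g. I (Evader) can still go to O. Fixed point.
Pursuer's winning region = {K, L, M, P, Q, R}.

K, L, M, P, Q, R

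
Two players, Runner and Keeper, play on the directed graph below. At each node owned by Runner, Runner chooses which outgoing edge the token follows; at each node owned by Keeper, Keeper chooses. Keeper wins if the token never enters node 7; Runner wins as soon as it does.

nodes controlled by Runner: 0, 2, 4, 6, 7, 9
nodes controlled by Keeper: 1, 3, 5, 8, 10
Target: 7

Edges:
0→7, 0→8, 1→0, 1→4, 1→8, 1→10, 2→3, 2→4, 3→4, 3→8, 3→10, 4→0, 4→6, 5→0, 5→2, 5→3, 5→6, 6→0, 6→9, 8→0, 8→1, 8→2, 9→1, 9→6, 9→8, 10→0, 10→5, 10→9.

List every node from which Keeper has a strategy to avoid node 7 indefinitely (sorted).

1, 3, 5, 8, 10

A0 = {7}
A1: add {0} — 0 (Runner) has 0→7.
A2: add {4, 6} — 4 (Runner) has 4→0; 6 (Runner) has 6→0.
A3: add {2, 9} — 2 (Runner) has 2→4; 9 (Runner) has 9→6.
A4 = A3; e.g. 1 (Keeper) can still go to 8. Fixed point.
Runner's attractor = {0, 2, 4, 6, 7, 9}; Keeper avoids the target exactly from the complement.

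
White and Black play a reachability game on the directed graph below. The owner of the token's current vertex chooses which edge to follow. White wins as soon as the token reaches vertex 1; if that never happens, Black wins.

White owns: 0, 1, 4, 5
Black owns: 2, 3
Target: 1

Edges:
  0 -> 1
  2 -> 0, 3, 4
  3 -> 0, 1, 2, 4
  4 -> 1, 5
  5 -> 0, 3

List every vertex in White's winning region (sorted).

A0 = {1}
A1: add {0, 4} — 0 (White) has 0→1; 4 (White) has 4→1.
A2: add {5} — 5 (White) has 5→0.
A3 = A2; e.g. 2 (Black) can still go to 3. Fixed point.
White's winning region = {0, 1, 4, 5}.

0, 1, 4, 5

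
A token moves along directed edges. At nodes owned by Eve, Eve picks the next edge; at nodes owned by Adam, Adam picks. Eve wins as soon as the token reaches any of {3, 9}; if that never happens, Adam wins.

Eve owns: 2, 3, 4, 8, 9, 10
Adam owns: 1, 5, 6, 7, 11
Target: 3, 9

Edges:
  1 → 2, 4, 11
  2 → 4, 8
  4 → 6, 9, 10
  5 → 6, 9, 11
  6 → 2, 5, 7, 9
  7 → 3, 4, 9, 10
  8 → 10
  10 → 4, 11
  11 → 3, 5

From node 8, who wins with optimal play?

A0 = {3, 9}
A1: add {4} — 4 (Eve) has 4→9.
A2: add {2, 10} — 2 (Eve) has 2→4; 10 (Eve) has 10→4.
A3: add {7, 8} — 7 (Adam): all of {3, 4, 9, 10} already in; 8 (Eve) has 8→10.
A4 = A3; e.g. 1 (Adam) can still go to 11. Fixed point.
8 ∈ A3, so Eve can force the target.

Eve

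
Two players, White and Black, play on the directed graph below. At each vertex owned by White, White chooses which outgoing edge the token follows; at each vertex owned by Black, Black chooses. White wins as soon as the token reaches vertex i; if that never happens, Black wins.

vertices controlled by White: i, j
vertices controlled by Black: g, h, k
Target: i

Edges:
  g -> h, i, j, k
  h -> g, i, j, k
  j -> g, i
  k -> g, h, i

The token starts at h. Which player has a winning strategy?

Black

A0 = {i}
A1: add {j} — j (White) has j→i.
A2 = A1; e.g. g (Black) can still go to h. Fixed point.
h never enters the attractor, so Black can avoid the target forever.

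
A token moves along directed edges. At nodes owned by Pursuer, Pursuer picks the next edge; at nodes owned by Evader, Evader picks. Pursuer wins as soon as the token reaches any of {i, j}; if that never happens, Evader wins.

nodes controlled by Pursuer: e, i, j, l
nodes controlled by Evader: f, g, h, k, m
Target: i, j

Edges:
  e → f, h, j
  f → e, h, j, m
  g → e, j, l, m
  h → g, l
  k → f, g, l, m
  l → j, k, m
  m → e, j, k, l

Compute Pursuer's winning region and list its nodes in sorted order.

A0 = {i, j}
A1: add {e, l} — e (Pursuer) has e→j; l (Pursuer) has l→j.
A2 = A1; e.g. f (Evader) can still go to h. Fixed point.
Pursuer's winning region = {e, i, j, l}.

e, i, j, l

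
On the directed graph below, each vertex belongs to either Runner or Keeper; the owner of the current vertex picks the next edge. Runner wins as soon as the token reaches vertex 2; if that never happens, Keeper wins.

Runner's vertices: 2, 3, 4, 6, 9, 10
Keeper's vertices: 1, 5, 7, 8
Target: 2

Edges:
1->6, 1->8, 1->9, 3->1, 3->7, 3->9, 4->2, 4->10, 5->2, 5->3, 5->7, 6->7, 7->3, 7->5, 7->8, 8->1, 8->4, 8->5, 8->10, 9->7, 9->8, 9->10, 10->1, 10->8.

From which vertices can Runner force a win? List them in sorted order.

A0 = {2}
A1: add {4} — 4 (Runner) has 4→2.
A2 = A1; e.g. 1 (Keeper) can still go to 6. Fixed point.
Runner's winning region = {2, 4}.

2, 4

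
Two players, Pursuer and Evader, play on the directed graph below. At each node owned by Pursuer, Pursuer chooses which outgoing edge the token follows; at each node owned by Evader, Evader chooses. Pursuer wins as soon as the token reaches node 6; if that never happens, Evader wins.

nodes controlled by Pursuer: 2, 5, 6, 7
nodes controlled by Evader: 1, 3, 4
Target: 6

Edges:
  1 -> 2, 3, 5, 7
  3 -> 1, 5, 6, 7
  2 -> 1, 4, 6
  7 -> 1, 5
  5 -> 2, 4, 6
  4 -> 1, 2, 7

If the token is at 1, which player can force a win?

A0 = {6}
A1: add {2, 5} — 2 (Pursuer) has 2→6; 5 (Pursuer) has 5→6.
A2: add {7} — 7 (Pursuer) has 7→5.
A3 = A2; e.g. 1 (Evader) can still go to 3. Fixed point.
1 never enters the attractor, so Evader can avoid the target forever.

Evader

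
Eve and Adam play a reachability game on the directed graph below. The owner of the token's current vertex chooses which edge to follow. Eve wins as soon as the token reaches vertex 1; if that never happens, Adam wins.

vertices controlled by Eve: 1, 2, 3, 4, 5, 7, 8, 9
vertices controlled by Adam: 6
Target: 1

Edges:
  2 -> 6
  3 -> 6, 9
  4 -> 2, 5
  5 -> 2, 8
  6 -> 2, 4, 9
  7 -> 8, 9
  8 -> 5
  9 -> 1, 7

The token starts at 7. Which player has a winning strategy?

Eve

A0 = {1}
A1: add {9} — 9 (Eve) has 9→1.
A2: add {3, 7} — 3 (Eve) has 3→9; 7 (Eve) has 7→9.
A3 = A2; e.g. 2 (Eve) has no edge into A2. Fixed point.
7 ∈ A2, so Eve can force the target.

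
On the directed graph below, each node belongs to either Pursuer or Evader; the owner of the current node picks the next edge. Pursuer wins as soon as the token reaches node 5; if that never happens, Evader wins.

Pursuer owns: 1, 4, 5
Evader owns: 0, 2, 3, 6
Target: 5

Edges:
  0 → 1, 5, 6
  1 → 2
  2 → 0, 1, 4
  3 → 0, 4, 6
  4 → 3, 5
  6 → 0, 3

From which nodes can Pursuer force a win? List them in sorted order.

A0 = {5}
A1: add {4} — 4 (Pursuer) has 4→5.
A2 = A1; e.g. 0 (Evader) can still go to 1. Fixed point.
Pursuer's winning region = {4, 5}.

4, 5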